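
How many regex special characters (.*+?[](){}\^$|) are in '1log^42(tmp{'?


Regex special characters are: . * + ? [ ] ( ) { } \ ^ $ |
Scanning '1log^42(tmp{':
  pos 4: '^' -> SPECIAL
  pos 7: '(' -> SPECIAL
  pos 11: '{' -> SPECIAL
Special chars found: ['^', '(', '{']
Total: 3

3


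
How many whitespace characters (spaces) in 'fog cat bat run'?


\s matches whitespace characters (spaces, tabs, etc.).
Text: 'fog cat bat run'
This text has 4 words separated by spaces.
Number of spaces = number of words - 1 = 4 - 1 = 3

3


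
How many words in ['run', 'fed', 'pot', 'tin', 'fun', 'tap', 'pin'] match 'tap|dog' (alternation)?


Alternation 'tap|dog' matches either 'tap' or 'dog'.
Checking each word:
  'run' -> no
  'fed' -> no
  'pot' -> no
  'tin' -> no
  'fun' -> no
  'tap' -> MATCH
  'pin' -> no
Matches: ['tap']
Count: 1

1


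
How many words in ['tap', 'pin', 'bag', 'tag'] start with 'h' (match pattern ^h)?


Pattern ^h anchors to start of word. Check which words begin with 'h':
  'tap' -> no
  'pin' -> no
  'bag' -> no
  'tag' -> no
Matching words: []
Count: 0

0


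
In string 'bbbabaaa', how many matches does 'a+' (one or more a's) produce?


Pattern 'a+' matches one or more consecutive a's.
String: 'bbbabaaa'
Scanning for runs of a:
  Match 1: 'a' (length 1)
  Match 2: 'aaa' (length 3)
Total matches: 2

2


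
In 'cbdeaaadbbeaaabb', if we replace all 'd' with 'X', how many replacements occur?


re.sub('d', 'X', text) replaces every occurrence of 'd' with 'X'.
Text: 'cbdeaaadbbeaaabb'
Scanning for 'd':
  pos 2: 'd' -> replacement #1
  pos 7: 'd' -> replacement #2
Total replacements: 2

2


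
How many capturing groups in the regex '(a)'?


To count capturing groups, count each '(' that starts a group.
Pattern: '(a)'
Walking through the pattern:
  Position 0: '(' -> group #1
Total capturing groups: 1

1


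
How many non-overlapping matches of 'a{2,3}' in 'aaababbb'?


Pattern 'a{2,3}' matches between 2 and 3 consecutive a's (greedy).
String: 'aaababbb'
Finding runs of a's and applying greedy matching:
  Run at pos 0: 'aaa' (length 3)
  Run at pos 4: 'a' (length 1)
Matches: ['aaa']
Count: 1

1


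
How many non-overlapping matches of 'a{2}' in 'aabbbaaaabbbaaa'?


Pattern 'a{2}' matches exactly 2 consecutive a's (greedy, non-overlapping).
String: 'aabbbaaaabbbaaa'
Scanning for runs of a's:
  Run at pos 0: 'aa' (length 2) -> 1 match(es)
  Run at pos 5: 'aaaa' (length 4) -> 2 match(es)
  Run at pos 12: 'aaa' (length 3) -> 1 match(es)
Matches found: ['aa', 'aa', 'aa', 'aa']
Total: 4

4


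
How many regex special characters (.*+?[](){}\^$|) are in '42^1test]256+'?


Regex special characters are: . * + ? [ ] ( ) { } \ ^ $ |
Scanning '42^1test]256+':
  pos 2: '^' -> SPECIAL
  pos 8: ']' -> SPECIAL
  pos 12: '+' -> SPECIAL
Special chars found: ['^', ']', '+']
Total: 3

3


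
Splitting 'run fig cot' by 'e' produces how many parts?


Splitting by 'e' breaks the string at each occurrence of the separator.
Text: 'run fig cot'
Parts after split:
  Part 1: 'run fig cot'
Total parts: 1

1


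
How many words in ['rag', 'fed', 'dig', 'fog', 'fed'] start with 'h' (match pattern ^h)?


Pattern ^h anchors to start of word. Check which words begin with 'h':
  'rag' -> no
  'fed' -> no
  'dig' -> no
  'fog' -> no
  'fed' -> no
Matching words: []
Count: 0

0


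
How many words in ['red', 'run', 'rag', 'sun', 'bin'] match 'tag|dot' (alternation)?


Alternation 'tag|dot' matches either 'tag' or 'dot'.
Checking each word:
  'red' -> no
  'run' -> no
  'rag' -> no
  'sun' -> no
  'bin' -> no
Matches: []
Count: 0

0


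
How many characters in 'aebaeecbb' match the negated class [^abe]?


Negated class [^abe] matches any char NOT in {a, b, e}
Scanning 'aebaeecbb':
  pos 0: 'a' -> no (excluded)
  pos 1: 'e' -> no (excluded)
  pos 2: 'b' -> no (excluded)
  pos 3: 'a' -> no (excluded)
  pos 4: 'e' -> no (excluded)
  pos 5: 'e' -> no (excluded)
  pos 6: 'c' -> MATCH
  pos 7: 'b' -> no (excluded)
  pos 8: 'b' -> no (excluded)
Total matches: 1

1


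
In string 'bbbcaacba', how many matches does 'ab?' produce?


Pattern 'ab?' matches 'a' optionally followed by 'b'.
String: 'bbbcaacba'
Scanning left to right for 'a' then checking next char:
  Match 1: 'a' (a not followed by b)
  Match 2: 'a' (a not followed by b)
  Match 3: 'a' (a not followed by b)
Total matches: 3

3


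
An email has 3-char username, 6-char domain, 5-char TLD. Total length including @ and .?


An email address has format: username@domain.tld
Username length: 3
'@' character: 1
Domain length: 6
'.' character: 1
TLD length: 5
Total = 3 + 1 + 6 + 1 + 5 = 16

16


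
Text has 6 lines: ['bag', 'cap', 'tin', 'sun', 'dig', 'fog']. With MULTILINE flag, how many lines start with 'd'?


With MULTILINE flag, ^ matches the start of each line.
Lines: ['bag', 'cap', 'tin', 'sun', 'dig', 'fog']
Checking which lines start with 'd':
  Line 1: 'bag' -> no
  Line 2: 'cap' -> no
  Line 3: 'tin' -> no
  Line 4: 'sun' -> no
  Line 5: 'dig' -> MATCH
  Line 6: 'fog' -> no
Matching lines: ['dig']
Count: 1

1


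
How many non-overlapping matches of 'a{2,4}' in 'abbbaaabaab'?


Pattern 'a{2,4}' matches between 2 and 4 consecutive a's (greedy).
String: 'abbbaaabaab'
Finding runs of a's and applying greedy matching:
  Run at pos 0: 'a' (length 1)
  Run at pos 4: 'aaa' (length 3)
  Run at pos 8: 'aa' (length 2)
Matches: ['aaa', 'aa']
Count: 2

2


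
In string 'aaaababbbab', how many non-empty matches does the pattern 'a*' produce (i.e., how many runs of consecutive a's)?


Pattern 'a*' matches zero or more a's. We want non-empty runs of consecutive a's.
String: 'aaaababbbab'
Walking through the string to find runs of a's:
  Run 1: positions 0-3 -> 'aaaa'
  Run 2: positions 5-5 -> 'a'
  Run 3: positions 9-9 -> 'a'
Non-empty runs found: ['aaaa', 'a', 'a']
Count: 3

3


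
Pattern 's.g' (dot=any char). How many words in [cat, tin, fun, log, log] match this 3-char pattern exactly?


Pattern 's.g' means: starts with 's', any single char, ends with 'g'.
Checking each word (must be exactly 3 chars):
  'cat' (len=3): no
  'tin' (len=3): no
  'fun' (len=3): no
  'log' (len=3): no
  'log' (len=3): no
Matching words: []
Total: 0

0


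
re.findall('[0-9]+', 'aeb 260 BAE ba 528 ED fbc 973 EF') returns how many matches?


Pattern '[0-9]+' finds one or more digits.
Text: 'aeb 260 BAE ba 528 ED fbc 973 EF'
Scanning for matches:
  Match 1: '260'
  Match 2: '528'
  Match 3: '973'
Total matches: 3

3


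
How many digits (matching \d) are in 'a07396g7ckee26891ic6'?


\d matches any digit 0-9.
Scanning 'a07396g7ckee26891ic6':
  pos 1: '0' -> DIGIT
  pos 2: '7' -> DIGIT
  pos 3: '3' -> DIGIT
  pos 4: '9' -> DIGIT
  pos 5: '6' -> DIGIT
  pos 7: '7' -> DIGIT
  pos 12: '2' -> DIGIT
  pos 13: '6' -> DIGIT
  pos 14: '8' -> DIGIT
  pos 15: '9' -> DIGIT
  pos 16: '1' -> DIGIT
  pos 19: '6' -> DIGIT
Digits found: ['0', '7', '3', '9', '6', '7', '2', '6', '8', '9', '1', '6']
Total: 12

12


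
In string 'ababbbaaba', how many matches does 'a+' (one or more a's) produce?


Pattern 'a+' matches one or more consecutive a's.
String: 'ababbbaaba'
Scanning for runs of a:
  Match 1: 'a' (length 1)
  Match 2: 'a' (length 1)
  Match 3: 'aa' (length 2)
  Match 4: 'a' (length 1)
Total matches: 4

4


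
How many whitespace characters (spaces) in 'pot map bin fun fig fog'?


\s matches whitespace characters (spaces, tabs, etc.).
Text: 'pot map bin fun fig fog'
This text has 6 words separated by spaces.
Number of spaces = number of words - 1 = 6 - 1 = 5

5


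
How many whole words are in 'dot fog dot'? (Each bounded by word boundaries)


Word boundaries (\b) mark the start/end of each word.
Text: 'dot fog dot'
Splitting by whitespace:
  Word 1: 'dot'
  Word 2: 'fog'
  Word 3: 'dot'
Total whole words: 3

3


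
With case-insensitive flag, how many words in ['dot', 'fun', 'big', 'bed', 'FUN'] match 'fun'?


Case-insensitive matching: compare each word's lowercase form to 'fun'.
  'dot' -> lower='dot' -> no
  'fun' -> lower='fun' -> MATCH
  'big' -> lower='big' -> no
  'bed' -> lower='bed' -> no
  'FUN' -> lower='fun' -> MATCH
Matches: ['fun', 'FUN']
Count: 2

2


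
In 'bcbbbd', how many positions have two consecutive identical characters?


Looking for consecutive identical characters in 'bcbbbd':
  pos 0-1: 'b' vs 'c' -> different
  pos 1-2: 'c' vs 'b' -> different
  pos 2-3: 'b' vs 'b' -> MATCH ('bb')
  pos 3-4: 'b' vs 'b' -> MATCH ('bb')
  pos 4-5: 'b' vs 'd' -> different
Consecutive identical pairs: ['bb', 'bb']
Count: 2

2


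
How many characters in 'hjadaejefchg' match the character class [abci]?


Character class [abci] matches any of: {a, b, c, i}
Scanning string 'hjadaejefchg' character by character:
  pos 0: 'h' -> no
  pos 1: 'j' -> no
  pos 2: 'a' -> MATCH
  pos 3: 'd' -> no
  pos 4: 'a' -> MATCH
  pos 5: 'e' -> no
  pos 6: 'j' -> no
  pos 7: 'e' -> no
  pos 8: 'f' -> no
  pos 9: 'c' -> MATCH
  pos 10: 'h' -> no
  pos 11: 'g' -> no
Total matches: 3

3


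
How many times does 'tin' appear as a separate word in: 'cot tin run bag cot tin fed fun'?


Scanning each word for exact match 'tin':
  Word 1: 'cot' -> no
  Word 2: 'tin' -> MATCH
  Word 3: 'run' -> no
  Word 4: 'bag' -> no
  Word 5: 'cot' -> no
  Word 6: 'tin' -> MATCH
  Word 7: 'fed' -> no
  Word 8: 'fun' -> no
Total matches: 2

2


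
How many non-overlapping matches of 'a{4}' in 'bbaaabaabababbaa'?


Pattern 'a{4}' matches exactly 4 consecutive a's (greedy, non-overlapping).
String: 'bbaaabaabababbaa'
Scanning for runs of a's:
  Run at pos 2: 'aaa' (length 3) -> 0 match(es)
  Run at pos 6: 'aa' (length 2) -> 0 match(es)
  Run at pos 9: 'a' (length 1) -> 0 match(es)
  Run at pos 11: 'a' (length 1) -> 0 match(es)
  Run at pos 14: 'aa' (length 2) -> 0 match(es)
Matches found: []
Total: 0

0


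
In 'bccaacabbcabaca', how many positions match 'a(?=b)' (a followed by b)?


Lookahead 'a(?=b)' matches 'a' only when followed by 'b'.
String: 'bccaacabbcabaca'
Checking each position where char is 'a':
  pos 3: 'a' -> no (next='a')
  pos 4: 'a' -> no (next='c')
  pos 6: 'a' -> MATCH (next='b')
  pos 10: 'a' -> MATCH (next='b')
  pos 12: 'a' -> no (next='c')
Matching positions: [6, 10]
Count: 2

2


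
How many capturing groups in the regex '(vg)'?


To count capturing groups, count each '(' that starts a group.
Pattern: '(vg)'
Walking through the pattern:
  Position 0: '(' -> group #1
Total capturing groups: 1

1


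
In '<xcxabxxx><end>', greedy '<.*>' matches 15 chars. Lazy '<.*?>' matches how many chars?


Greedy '<.*>' tries to match as MUCH as possible.
Lazy '<.*?>' tries to match as LITTLE as possible.

String: '<xcxabxxx><end>'
Greedy '<.*>' starts at first '<' and extends to the LAST '>': '<xcxabxxx><end>' (15 chars)
Lazy '<.*?>' starts at first '<' and stops at the FIRST '>': '<xcxabxxx>' (10 chars)

10


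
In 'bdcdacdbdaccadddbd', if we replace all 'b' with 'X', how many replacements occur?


re.sub('b', 'X', text) replaces every occurrence of 'b' with 'X'.
Text: 'bdcdacdbdaccadddbd'
Scanning for 'b':
  pos 0: 'b' -> replacement #1
  pos 7: 'b' -> replacement #2
  pos 16: 'b' -> replacement #3
Total replacements: 3

3


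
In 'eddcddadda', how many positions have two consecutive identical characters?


Looking for consecutive identical characters in 'eddcddadda':
  pos 0-1: 'e' vs 'd' -> different
  pos 1-2: 'd' vs 'd' -> MATCH ('dd')
  pos 2-3: 'd' vs 'c' -> different
  pos 3-4: 'c' vs 'd' -> different
  pos 4-5: 'd' vs 'd' -> MATCH ('dd')
  pos 5-6: 'd' vs 'a' -> different
  pos 6-7: 'a' vs 'd' -> different
  pos 7-8: 'd' vs 'd' -> MATCH ('dd')
  pos 8-9: 'd' vs 'a' -> different
Consecutive identical pairs: ['dd', 'dd', 'dd']
Count: 3

3


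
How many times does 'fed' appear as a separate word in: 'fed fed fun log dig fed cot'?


Scanning each word for exact match 'fed':
  Word 1: 'fed' -> MATCH
  Word 2: 'fed' -> MATCH
  Word 3: 'fun' -> no
  Word 4: 'log' -> no
  Word 5: 'dig' -> no
  Word 6: 'fed' -> MATCH
  Word 7: 'cot' -> no
Total matches: 3

3


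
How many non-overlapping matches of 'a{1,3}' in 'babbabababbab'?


Pattern 'a{1,3}' matches between 1 and 3 consecutive a's (greedy).
String: 'babbabababbab'
Finding runs of a's and applying greedy matching:
  Run at pos 1: 'a' (length 1)
  Run at pos 4: 'a' (length 1)
  Run at pos 6: 'a' (length 1)
  Run at pos 8: 'a' (length 1)
  Run at pos 11: 'a' (length 1)
Matches: ['a', 'a', 'a', 'a', 'a']
Count: 5

5


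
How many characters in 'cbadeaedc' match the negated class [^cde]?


Negated class [^cde] matches any char NOT in {c, d, e}
Scanning 'cbadeaedc':
  pos 0: 'c' -> no (excluded)
  pos 1: 'b' -> MATCH
  pos 2: 'a' -> MATCH
  pos 3: 'd' -> no (excluded)
  pos 4: 'e' -> no (excluded)
  pos 5: 'a' -> MATCH
  pos 6: 'e' -> no (excluded)
  pos 7: 'd' -> no (excluded)
  pos 8: 'c' -> no (excluded)
Total matches: 3

3


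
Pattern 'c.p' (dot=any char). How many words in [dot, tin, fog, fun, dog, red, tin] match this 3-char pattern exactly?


Pattern 'c.p' means: starts with 'c', any single char, ends with 'p'.
Checking each word (must be exactly 3 chars):
  'dot' (len=3): no
  'tin' (len=3): no
  'fog' (len=3): no
  'fun' (len=3): no
  'dog' (len=3): no
  'red' (len=3): no
  'tin' (len=3): no
Matching words: []
Total: 0

0


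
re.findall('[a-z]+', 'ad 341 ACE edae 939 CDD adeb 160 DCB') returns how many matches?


Pattern '[a-z]+' finds one or more lowercase letters.
Text: 'ad 341 ACE edae 939 CDD adeb 160 DCB'
Scanning for matches:
  Match 1: 'ad'
  Match 2: 'edae'
  Match 3: 'adeb'
Total matches: 3

3


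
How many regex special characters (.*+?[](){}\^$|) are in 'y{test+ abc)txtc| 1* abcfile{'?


Regex special characters are: . * + ? [ ] ( ) { } \ ^ $ |
Scanning 'y{test+ abc)txtc| 1* abcfile{':
  pos 1: '{' -> SPECIAL
  pos 6: '+' -> SPECIAL
  pos 11: ')' -> SPECIAL
  pos 16: '|' -> SPECIAL
  pos 19: '*' -> SPECIAL
  pos 28: '{' -> SPECIAL
Special chars found: ['{', '+', ')', '|', '*', '{']
Total: 6

6


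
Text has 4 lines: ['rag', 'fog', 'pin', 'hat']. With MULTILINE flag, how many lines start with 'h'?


With MULTILINE flag, ^ matches the start of each line.
Lines: ['rag', 'fog', 'pin', 'hat']
Checking which lines start with 'h':
  Line 1: 'rag' -> no
  Line 2: 'fog' -> no
  Line 3: 'pin' -> no
  Line 4: 'hat' -> MATCH
Matching lines: ['hat']
Count: 1

1


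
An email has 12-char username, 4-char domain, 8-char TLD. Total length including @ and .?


An email address has format: username@domain.tld
Username length: 12
'@' character: 1
Domain length: 4
'.' character: 1
TLD length: 8
Total = 12 + 1 + 4 + 1 + 8 = 26

26


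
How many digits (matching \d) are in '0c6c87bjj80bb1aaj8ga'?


\d matches any digit 0-9.
Scanning '0c6c87bjj80bb1aaj8ga':
  pos 0: '0' -> DIGIT
  pos 2: '6' -> DIGIT
  pos 4: '8' -> DIGIT
  pos 5: '7' -> DIGIT
  pos 9: '8' -> DIGIT
  pos 10: '0' -> DIGIT
  pos 13: '1' -> DIGIT
  pos 17: '8' -> DIGIT
Digits found: ['0', '6', '8', '7', '8', '0', '1', '8']
Total: 8

8


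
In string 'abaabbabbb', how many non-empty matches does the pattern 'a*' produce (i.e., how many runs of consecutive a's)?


Pattern 'a*' matches zero or more a's. We want non-empty runs of consecutive a's.
String: 'abaabbabbb'
Walking through the string to find runs of a's:
  Run 1: positions 0-0 -> 'a'
  Run 2: positions 2-3 -> 'aa'
  Run 3: positions 6-6 -> 'a'
Non-empty runs found: ['a', 'aa', 'a']
Count: 3

3


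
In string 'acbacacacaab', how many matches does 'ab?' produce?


Pattern 'ab?' matches 'a' optionally followed by 'b'.
String: 'acbacacacaab'
Scanning left to right for 'a' then checking next char:
  Match 1: 'a' (a not followed by b)
  Match 2: 'a' (a not followed by b)
  Match 3: 'a' (a not followed by b)
  Match 4: 'a' (a not followed by b)
  Match 5: 'a' (a not followed by b)
  Match 6: 'ab' (a followed by b)
Total matches: 6

6


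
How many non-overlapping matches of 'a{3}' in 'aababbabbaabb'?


Pattern 'a{3}' matches exactly 3 consecutive a's (greedy, non-overlapping).
String: 'aababbabbaabb'
Scanning for runs of a's:
  Run at pos 0: 'aa' (length 2) -> 0 match(es)
  Run at pos 3: 'a' (length 1) -> 0 match(es)
  Run at pos 6: 'a' (length 1) -> 0 match(es)
  Run at pos 9: 'aa' (length 2) -> 0 match(es)
Matches found: []
Total: 0

0


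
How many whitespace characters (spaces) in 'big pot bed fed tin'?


\s matches whitespace characters (spaces, tabs, etc.).
Text: 'big pot bed fed tin'
This text has 5 words separated by spaces.
Number of spaces = number of words - 1 = 5 - 1 = 4

4


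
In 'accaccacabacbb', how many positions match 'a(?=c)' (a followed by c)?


Lookahead 'a(?=c)' matches 'a' only when followed by 'c'.
String: 'accaccacabacbb'
Checking each position where char is 'a':
  pos 0: 'a' -> MATCH (next='c')
  pos 3: 'a' -> MATCH (next='c')
  pos 6: 'a' -> MATCH (next='c')
  pos 8: 'a' -> no (next='b')
  pos 10: 'a' -> MATCH (next='c')
Matching positions: [0, 3, 6, 10]
Count: 4

4


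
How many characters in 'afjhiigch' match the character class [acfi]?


Character class [acfi] matches any of: {a, c, f, i}
Scanning string 'afjhiigch' character by character:
  pos 0: 'a' -> MATCH
  pos 1: 'f' -> MATCH
  pos 2: 'j' -> no
  pos 3: 'h' -> no
  pos 4: 'i' -> MATCH
  pos 5: 'i' -> MATCH
  pos 6: 'g' -> no
  pos 7: 'c' -> MATCH
  pos 8: 'h' -> no
Total matches: 5

5


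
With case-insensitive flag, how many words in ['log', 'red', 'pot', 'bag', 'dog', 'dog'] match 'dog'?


Case-insensitive matching: compare each word's lowercase form to 'dog'.
  'log' -> lower='log' -> no
  'red' -> lower='red' -> no
  'pot' -> lower='pot' -> no
  'bag' -> lower='bag' -> no
  'dog' -> lower='dog' -> MATCH
  'dog' -> lower='dog' -> MATCH
Matches: ['dog', 'dog']
Count: 2

2


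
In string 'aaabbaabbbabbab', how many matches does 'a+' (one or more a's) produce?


Pattern 'a+' matches one or more consecutive a's.
String: 'aaabbaabbbabbab'
Scanning for runs of a:
  Match 1: 'aaa' (length 3)
  Match 2: 'aa' (length 2)
  Match 3: 'a' (length 1)
  Match 4: 'a' (length 1)
Total matches: 4

4


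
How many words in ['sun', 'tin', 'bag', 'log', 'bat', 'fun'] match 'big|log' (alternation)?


Alternation 'big|log' matches either 'big' or 'log'.
Checking each word:
  'sun' -> no
  'tin' -> no
  'bag' -> no
  'log' -> MATCH
  'bat' -> no
  'fun' -> no
Matches: ['log']
Count: 1

1


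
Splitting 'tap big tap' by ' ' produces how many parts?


Splitting by ' ' breaks the string at each occurrence of the separator.
Text: 'tap big tap'
Parts after split:
  Part 1: 'tap'
  Part 2: 'big'
  Part 3: 'tap'
Total parts: 3

3


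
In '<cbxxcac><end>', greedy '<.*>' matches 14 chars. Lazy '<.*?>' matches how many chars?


Greedy '<.*>' tries to match as MUCH as possible.
Lazy '<.*?>' tries to match as LITTLE as possible.

String: '<cbxxcac><end>'
Greedy '<.*>' starts at first '<' and extends to the LAST '>': '<cbxxcac><end>' (14 chars)
Lazy '<.*?>' starts at first '<' and stops at the FIRST '>': '<cbxxcac>' (9 chars)

9


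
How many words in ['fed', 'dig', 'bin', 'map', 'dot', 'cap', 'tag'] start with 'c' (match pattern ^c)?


Pattern ^c anchors to start of word. Check which words begin with 'c':
  'fed' -> no
  'dig' -> no
  'bin' -> no
  'map' -> no
  'dot' -> no
  'cap' -> MATCH (starts with 'c')
  'tag' -> no
Matching words: ['cap']
Count: 1

1


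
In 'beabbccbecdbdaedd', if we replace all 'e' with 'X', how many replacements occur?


re.sub('e', 'X', text) replaces every occurrence of 'e' with 'X'.
Text: 'beabbccbecdbdaedd'
Scanning for 'e':
  pos 1: 'e' -> replacement #1
  pos 8: 'e' -> replacement #2
  pos 14: 'e' -> replacement #3
Total replacements: 3

3


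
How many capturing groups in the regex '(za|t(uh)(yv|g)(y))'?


To count capturing groups, count each '(' that starts a group.
Pattern: '(za|t(uh)(yv|g)(y))'
Walking through the pattern:
  Position 0: '(' -> group #1
  Position 5: '(' -> group #2
  Position 9: '(' -> group #3
  Position 15: '(' -> group #4
Total capturing groups: 4

4


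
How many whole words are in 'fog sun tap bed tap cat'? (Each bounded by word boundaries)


Word boundaries (\b) mark the start/end of each word.
Text: 'fog sun tap bed tap cat'
Splitting by whitespace:
  Word 1: 'fog'
  Word 2: 'sun'
  Word 3: 'tap'
  Word 4: 'bed'
  Word 5: 'tap'
  Word 6: 'cat'
Total whole words: 6

6


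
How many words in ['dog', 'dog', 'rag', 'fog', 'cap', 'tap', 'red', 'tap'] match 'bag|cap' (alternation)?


Alternation 'bag|cap' matches either 'bag' or 'cap'.
Checking each word:
  'dog' -> no
  'dog' -> no
  'rag' -> no
  'fog' -> no
  'cap' -> MATCH
  'tap' -> no
  'red' -> no
  'tap' -> no
Matches: ['cap']
Count: 1

1


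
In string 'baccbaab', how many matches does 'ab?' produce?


Pattern 'ab?' matches 'a' optionally followed by 'b'.
String: 'baccbaab'
Scanning left to right for 'a' then checking next char:
  Match 1: 'a' (a not followed by b)
  Match 2: 'a' (a not followed by b)
  Match 3: 'ab' (a followed by b)
Total matches: 3

3


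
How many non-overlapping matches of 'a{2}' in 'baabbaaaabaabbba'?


Pattern 'a{2}' matches exactly 2 consecutive a's (greedy, non-overlapping).
String: 'baabbaaaabaabbba'
Scanning for runs of a's:
  Run at pos 1: 'aa' (length 2) -> 1 match(es)
  Run at pos 5: 'aaaa' (length 4) -> 2 match(es)
  Run at pos 10: 'aa' (length 2) -> 1 match(es)
  Run at pos 15: 'a' (length 1) -> 0 match(es)
Matches found: ['aa', 'aa', 'aa', 'aa']
Total: 4

4


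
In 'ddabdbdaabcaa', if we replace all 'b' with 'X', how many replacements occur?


re.sub('b', 'X', text) replaces every occurrence of 'b' with 'X'.
Text: 'ddabdbdaabcaa'
Scanning for 'b':
  pos 3: 'b' -> replacement #1
  pos 5: 'b' -> replacement #2
  pos 9: 'b' -> replacement #3
Total replacements: 3

3


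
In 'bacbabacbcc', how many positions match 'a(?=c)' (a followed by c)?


Lookahead 'a(?=c)' matches 'a' only when followed by 'c'.
String: 'bacbabacbcc'
Checking each position where char is 'a':
  pos 1: 'a' -> MATCH (next='c')
  pos 4: 'a' -> no (next='b')
  pos 6: 'a' -> MATCH (next='c')
Matching positions: [1, 6]
Count: 2

2


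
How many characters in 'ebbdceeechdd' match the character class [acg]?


Character class [acg] matches any of: {a, c, g}
Scanning string 'ebbdceeechdd' character by character:
  pos 0: 'e' -> no
  pos 1: 'b' -> no
  pos 2: 'b' -> no
  pos 3: 'd' -> no
  pos 4: 'c' -> MATCH
  pos 5: 'e' -> no
  pos 6: 'e' -> no
  pos 7: 'e' -> no
  pos 8: 'c' -> MATCH
  pos 9: 'h' -> no
  pos 10: 'd' -> no
  pos 11: 'd' -> no
Total matches: 2

2


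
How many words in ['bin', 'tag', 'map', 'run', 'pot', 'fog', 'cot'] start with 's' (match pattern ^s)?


Pattern ^s anchors to start of word. Check which words begin with 's':
  'bin' -> no
  'tag' -> no
  'map' -> no
  'run' -> no
  'pot' -> no
  'fog' -> no
  'cot' -> no
Matching words: []
Count: 0

0


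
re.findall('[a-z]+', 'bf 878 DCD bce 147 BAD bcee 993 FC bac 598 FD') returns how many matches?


Pattern '[a-z]+' finds one or more lowercase letters.
Text: 'bf 878 DCD bce 147 BAD bcee 993 FC bac 598 FD'
Scanning for matches:
  Match 1: 'bf'
  Match 2: 'bce'
  Match 3: 'bcee'
  Match 4: 'bac'
Total matches: 4

4


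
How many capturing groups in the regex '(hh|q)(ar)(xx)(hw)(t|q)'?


To count capturing groups, count each '(' that starts a group.
Pattern: '(hh|q)(ar)(xx)(hw)(t|q)'
Walking through the pattern:
  Position 0: '(' -> group #1
  Position 6: '(' -> group #2
  Position 10: '(' -> group #3
  Position 14: '(' -> group #4
  Position 18: '(' -> group #5
Total capturing groups: 5

5


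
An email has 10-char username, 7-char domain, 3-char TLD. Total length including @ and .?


An email address has format: username@domain.tld
Username length: 10
'@' character: 1
Domain length: 7
'.' character: 1
TLD length: 3
Total = 10 + 1 + 7 + 1 + 3 = 22

22


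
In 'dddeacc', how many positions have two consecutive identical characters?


Looking for consecutive identical characters in 'dddeacc':
  pos 0-1: 'd' vs 'd' -> MATCH ('dd')
  pos 1-2: 'd' vs 'd' -> MATCH ('dd')
  pos 2-3: 'd' vs 'e' -> different
  pos 3-4: 'e' vs 'a' -> different
  pos 4-5: 'a' vs 'c' -> different
  pos 5-6: 'c' vs 'c' -> MATCH ('cc')
Consecutive identical pairs: ['dd', 'dd', 'cc']
Count: 3

3


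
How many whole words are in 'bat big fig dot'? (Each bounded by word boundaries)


Word boundaries (\b) mark the start/end of each word.
Text: 'bat big fig dot'
Splitting by whitespace:
  Word 1: 'bat'
  Word 2: 'big'
  Word 3: 'fig'
  Word 4: 'dot'
Total whole words: 4

4


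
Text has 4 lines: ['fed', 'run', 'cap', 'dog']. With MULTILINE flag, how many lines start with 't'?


With MULTILINE flag, ^ matches the start of each line.
Lines: ['fed', 'run', 'cap', 'dog']
Checking which lines start with 't':
  Line 1: 'fed' -> no
  Line 2: 'run' -> no
  Line 3: 'cap' -> no
  Line 4: 'dog' -> no
Matching lines: []
Count: 0

0


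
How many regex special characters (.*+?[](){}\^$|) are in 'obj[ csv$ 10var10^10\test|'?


Regex special characters are: . * + ? [ ] ( ) { } \ ^ $ |
Scanning 'obj[ csv$ 10var10^10\test|':
  pos 3: '[' -> SPECIAL
  pos 8: '$' -> SPECIAL
  pos 17: '^' -> SPECIAL
  pos 20: '\' -> SPECIAL
  pos 25: '|' -> SPECIAL
Special chars found: ['[', '$', '^', '\\', '|']
Total: 5

5


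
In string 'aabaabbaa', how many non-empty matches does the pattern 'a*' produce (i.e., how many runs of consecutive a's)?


Pattern 'a*' matches zero or more a's. We want non-empty runs of consecutive a's.
String: 'aabaabbaa'
Walking through the string to find runs of a's:
  Run 1: positions 0-1 -> 'aa'
  Run 2: positions 3-4 -> 'aa'
  Run 3: positions 7-8 -> 'aa'
Non-empty runs found: ['aa', 'aa', 'aa']
Count: 3

3


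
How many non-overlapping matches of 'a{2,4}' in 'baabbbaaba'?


Pattern 'a{2,4}' matches between 2 and 4 consecutive a's (greedy).
String: 'baabbbaaba'
Finding runs of a's and applying greedy matching:
  Run at pos 1: 'aa' (length 2)
  Run at pos 6: 'aa' (length 2)
  Run at pos 9: 'a' (length 1)
Matches: ['aa', 'aa']
Count: 2

2


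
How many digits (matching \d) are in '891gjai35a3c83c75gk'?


\d matches any digit 0-9.
Scanning '891gjai35a3c83c75gk':
  pos 0: '8' -> DIGIT
  pos 1: '9' -> DIGIT
  pos 2: '1' -> DIGIT
  pos 7: '3' -> DIGIT
  pos 8: '5' -> DIGIT
  pos 10: '3' -> DIGIT
  pos 12: '8' -> DIGIT
  pos 13: '3' -> DIGIT
  pos 15: '7' -> DIGIT
  pos 16: '5' -> DIGIT
Digits found: ['8', '9', '1', '3', '5', '3', '8', '3', '7', '5']
Total: 10

10


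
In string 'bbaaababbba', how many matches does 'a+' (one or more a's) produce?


Pattern 'a+' matches one or more consecutive a's.
String: 'bbaaababbba'
Scanning for runs of a:
  Match 1: 'aaa' (length 3)
  Match 2: 'a' (length 1)
  Match 3: 'a' (length 1)
Total matches: 3

3


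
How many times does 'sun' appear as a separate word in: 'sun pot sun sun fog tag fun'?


Scanning each word for exact match 'sun':
  Word 1: 'sun' -> MATCH
  Word 2: 'pot' -> no
  Word 3: 'sun' -> MATCH
  Word 4: 'sun' -> MATCH
  Word 5: 'fog' -> no
  Word 6: 'tag' -> no
  Word 7: 'fun' -> no
Total matches: 3

3


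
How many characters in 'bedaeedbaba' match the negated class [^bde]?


Negated class [^bde] matches any char NOT in {b, d, e}
Scanning 'bedaeedbaba':
  pos 0: 'b' -> no (excluded)
  pos 1: 'e' -> no (excluded)
  pos 2: 'd' -> no (excluded)
  pos 3: 'a' -> MATCH
  pos 4: 'e' -> no (excluded)
  pos 5: 'e' -> no (excluded)
  pos 6: 'd' -> no (excluded)
  pos 7: 'b' -> no (excluded)
  pos 8: 'a' -> MATCH
  pos 9: 'b' -> no (excluded)
  pos 10: 'a' -> MATCH
Total matches: 3

3


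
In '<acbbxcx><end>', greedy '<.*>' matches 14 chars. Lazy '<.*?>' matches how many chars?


Greedy '<.*>' tries to match as MUCH as possible.
Lazy '<.*?>' tries to match as LITTLE as possible.

String: '<acbbxcx><end>'
Greedy '<.*>' starts at first '<' and extends to the LAST '>': '<acbbxcx><end>' (14 chars)
Lazy '<.*?>' starts at first '<' and stops at the FIRST '>': '<acbbxcx>' (9 chars)

9


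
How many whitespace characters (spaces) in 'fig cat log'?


\s matches whitespace characters (spaces, tabs, etc.).
Text: 'fig cat log'
This text has 3 words separated by spaces.
Number of spaces = number of words - 1 = 3 - 1 = 2

2


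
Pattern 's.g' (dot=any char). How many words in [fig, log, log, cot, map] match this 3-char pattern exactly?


Pattern 's.g' means: starts with 's', any single char, ends with 'g'.
Checking each word (must be exactly 3 chars):
  'fig' (len=3): no
  'log' (len=3): no
  'log' (len=3): no
  'cot' (len=3): no
  'map' (len=3): no
Matching words: []
Total: 0

0


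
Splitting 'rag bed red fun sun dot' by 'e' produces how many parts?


Splitting by 'e' breaks the string at each occurrence of the separator.
Text: 'rag bed red fun sun dot'
Parts after split:
  Part 1: 'rag b'
  Part 2: 'd r'
  Part 3: 'd fun sun dot'
Total parts: 3

3


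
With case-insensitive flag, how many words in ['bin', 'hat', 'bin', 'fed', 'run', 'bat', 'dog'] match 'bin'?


Case-insensitive matching: compare each word's lowercase form to 'bin'.
  'bin' -> lower='bin' -> MATCH
  'hat' -> lower='hat' -> no
  'bin' -> lower='bin' -> MATCH
  'fed' -> lower='fed' -> no
  'run' -> lower='run' -> no
  'bat' -> lower='bat' -> no
  'dog' -> lower='dog' -> no
Matches: ['bin', 'bin']
Count: 2

2


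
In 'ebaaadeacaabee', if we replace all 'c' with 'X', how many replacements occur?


re.sub('c', 'X', text) replaces every occurrence of 'c' with 'X'.
Text: 'ebaaadeacaabee'
Scanning for 'c':
  pos 8: 'c' -> replacement #1
Total replacements: 1

1


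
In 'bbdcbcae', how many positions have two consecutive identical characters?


Looking for consecutive identical characters in 'bbdcbcae':
  pos 0-1: 'b' vs 'b' -> MATCH ('bb')
  pos 1-2: 'b' vs 'd' -> different
  pos 2-3: 'd' vs 'c' -> different
  pos 3-4: 'c' vs 'b' -> different
  pos 4-5: 'b' vs 'c' -> different
  pos 5-6: 'c' vs 'a' -> different
  pos 6-7: 'a' vs 'e' -> different
Consecutive identical pairs: ['bb']
Count: 1

1


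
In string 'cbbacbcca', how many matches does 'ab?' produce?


Pattern 'ab?' matches 'a' optionally followed by 'b'.
String: 'cbbacbcca'
Scanning left to right for 'a' then checking next char:
  Match 1: 'a' (a not followed by b)
  Match 2: 'a' (a not followed by b)
Total matches: 2

2


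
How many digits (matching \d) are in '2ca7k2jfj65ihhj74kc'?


\d matches any digit 0-9.
Scanning '2ca7k2jfj65ihhj74kc':
  pos 0: '2' -> DIGIT
  pos 3: '7' -> DIGIT
  pos 5: '2' -> DIGIT
  pos 9: '6' -> DIGIT
  pos 10: '5' -> DIGIT
  pos 15: '7' -> DIGIT
  pos 16: '4' -> DIGIT
Digits found: ['2', '7', '2', '6', '5', '7', '4']
Total: 7

7


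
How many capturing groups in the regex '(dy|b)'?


To count capturing groups, count each '(' that starts a group.
Pattern: '(dy|b)'
Walking through the pattern:
  Position 0: '(' -> group #1
Total capturing groups: 1

1


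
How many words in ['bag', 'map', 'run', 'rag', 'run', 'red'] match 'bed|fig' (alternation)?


Alternation 'bed|fig' matches either 'bed' or 'fig'.
Checking each word:
  'bag' -> no
  'map' -> no
  'run' -> no
  'rag' -> no
  'run' -> no
  'red' -> no
Matches: []
Count: 0

0


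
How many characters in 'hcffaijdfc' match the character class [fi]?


Character class [fi] matches any of: {f, i}
Scanning string 'hcffaijdfc' character by character:
  pos 0: 'h' -> no
  pos 1: 'c' -> no
  pos 2: 'f' -> MATCH
  pos 3: 'f' -> MATCH
  pos 4: 'a' -> no
  pos 5: 'i' -> MATCH
  pos 6: 'j' -> no
  pos 7: 'd' -> no
  pos 8: 'f' -> MATCH
  pos 9: 'c' -> no
Total matches: 4

4


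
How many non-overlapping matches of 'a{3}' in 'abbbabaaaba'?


Pattern 'a{3}' matches exactly 3 consecutive a's (greedy, non-overlapping).
String: 'abbbabaaaba'
Scanning for runs of a's:
  Run at pos 0: 'a' (length 1) -> 0 match(es)
  Run at pos 4: 'a' (length 1) -> 0 match(es)
  Run at pos 6: 'aaa' (length 3) -> 1 match(es)
  Run at pos 10: 'a' (length 1) -> 0 match(es)
Matches found: ['aaa']
Total: 1

1


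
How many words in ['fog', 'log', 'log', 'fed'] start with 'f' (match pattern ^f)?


Pattern ^f anchors to start of word. Check which words begin with 'f':
  'fog' -> MATCH (starts with 'f')
  'log' -> no
  'log' -> no
  'fed' -> MATCH (starts with 'f')
Matching words: ['fog', 'fed']
Count: 2

2


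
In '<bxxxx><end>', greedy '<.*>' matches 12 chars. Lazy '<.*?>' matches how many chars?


Greedy '<.*>' tries to match as MUCH as possible.
Lazy '<.*?>' tries to match as LITTLE as possible.

String: '<bxxxx><end>'
Greedy '<.*>' starts at first '<' and extends to the LAST '>': '<bxxxx><end>' (12 chars)
Lazy '<.*?>' starts at first '<' and stops at the FIRST '>': '<bxxxx>' (7 chars)

7


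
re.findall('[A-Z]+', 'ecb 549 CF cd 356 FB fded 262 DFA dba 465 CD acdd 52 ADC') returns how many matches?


Pattern '[A-Z]+' finds one or more uppercase letters.
Text: 'ecb 549 CF cd 356 FB fded 262 DFA dba 465 CD acdd 52 ADC'
Scanning for matches:
  Match 1: 'CF'
  Match 2: 'FB'
  Match 3: 'DFA'
  Match 4: 'CD'
  Match 5: 'ADC'
Total matches: 5

5


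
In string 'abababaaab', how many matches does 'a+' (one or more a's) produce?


Pattern 'a+' matches one or more consecutive a's.
String: 'abababaaab'
Scanning for runs of a:
  Match 1: 'a' (length 1)
  Match 2: 'a' (length 1)
  Match 3: 'a' (length 1)
  Match 4: 'aaa' (length 3)
Total matches: 4

4


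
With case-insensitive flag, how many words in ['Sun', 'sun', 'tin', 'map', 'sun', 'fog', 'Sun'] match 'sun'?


Case-insensitive matching: compare each word's lowercase form to 'sun'.
  'Sun' -> lower='sun' -> MATCH
  'sun' -> lower='sun' -> MATCH
  'tin' -> lower='tin' -> no
  'map' -> lower='map' -> no
  'sun' -> lower='sun' -> MATCH
  'fog' -> lower='fog' -> no
  'Sun' -> lower='sun' -> MATCH
Matches: ['Sun', 'sun', 'sun', 'Sun']
Count: 4

4


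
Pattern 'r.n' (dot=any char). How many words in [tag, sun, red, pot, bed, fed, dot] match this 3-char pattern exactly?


Pattern 'r.n' means: starts with 'r', any single char, ends with 'n'.
Checking each word (must be exactly 3 chars):
  'tag' (len=3): no
  'sun' (len=3): no
  'red' (len=3): no
  'pot' (len=3): no
  'bed' (len=3): no
  'fed' (len=3): no
  'dot' (len=3): no
Matching words: []
Total: 0

0


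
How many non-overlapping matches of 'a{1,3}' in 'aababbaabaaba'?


Pattern 'a{1,3}' matches between 1 and 3 consecutive a's (greedy).
String: 'aababbaabaaba'
Finding runs of a's and applying greedy matching:
  Run at pos 0: 'aa' (length 2)
  Run at pos 3: 'a' (length 1)
  Run at pos 6: 'aa' (length 2)
  Run at pos 9: 'aa' (length 2)
  Run at pos 12: 'a' (length 1)
Matches: ['aa', 'a', 'aa', 'aa', 'a']
Count: 5

5


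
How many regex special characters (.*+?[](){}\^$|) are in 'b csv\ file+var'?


Regex special characters are: . * + ? [ ] ( ) { } \ ^ $ |
Scanning 'b csv\ file+var':
  pos 5: '\' -> SPECIAL
  pos 11: '+' -> SPECIAL
Special chars found: ['\\', '+']
Total: 2

2


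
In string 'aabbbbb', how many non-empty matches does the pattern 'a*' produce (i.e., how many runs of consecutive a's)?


Pattern 'a*' matches zero or more a's. We want non-empty runs of consecutive a's.
String: 'aabbbbb'
Walking through the string to find runs of a's:
  Run 1: positions 0-1 -> 'aa'
Non-empty runs found: ['aa']
Count: 1

1


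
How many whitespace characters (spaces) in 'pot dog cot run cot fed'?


\s matches whitespace characters (spaces, tabs, etc.).
Text: 'pot dog cot run cot fed'
This text has 6 words separated by spaces.
Number of spaces = number of words - 1 = 6 - 1 = 5

5


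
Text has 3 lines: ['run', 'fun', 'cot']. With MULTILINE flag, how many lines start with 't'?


With MULTILINE flag, ^ matches the start of each line.
Lines: ['run', 'fun', 'cot']
Checking which lines start with 't':
  Line 1: 'run' -> no
  Line 2: 'fun' -> no
  Line 3: 'cot' -> no
Matching lines: []
Count: 0

0


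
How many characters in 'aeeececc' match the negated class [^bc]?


Negated class [^bc] matches any char NOT in {b, c}
Scanning 'aeeececc':
  pos 0: 'a' -> MATCH
  pos 1: 'e' -> MATCH
  pos 2: 'e' -> MATCH
  pos 3: 'e' -> MATCH
  pos 4: 'c' -> no (excluded)
  pos 5: 'e' -> MATCH
  pos 6: 'c' -> no (excluded)
  pos 7: 'c' -> no (excluded)
Total matches: 5

5


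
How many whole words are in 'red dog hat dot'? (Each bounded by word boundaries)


Word boundaries (\b) mark the start/end of each word.
Text: 'red dog hat dot'
Splitting by whitespace:
  Word 1: 'red'
  Word 2: 'dog'
  Word 3: 'hat'
  Word 4: 'dot'
Total whole words: 4

4


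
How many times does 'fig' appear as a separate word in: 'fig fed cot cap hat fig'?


Scanning each word for exact match 'fig':
  Word 1: 'fig' -> MATCH
  Word 2: 'fed' -> no
  Word 3: 'cot' -> no
  Word 4: 'cap' -> no
  Word 5: 'hat' -> no
  Word 6: 'fig' -> MATCH
Total matches: 2

2


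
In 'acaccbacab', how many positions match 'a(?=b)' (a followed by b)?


Lookahead 'a(?=b)' matches 'a' only when followed by 'b'.
String: 'acaccbacab'
Checking each position where char is 'a':
  pos 0: 'a' -> no (next='c')
  pos 2: 'a' -> no (next='c')
  pos 6: 'a' -> no (next='c')
  pos 8: 'a' -> MATCH (next='b')
Matching positions: [8]
Count: 1

1


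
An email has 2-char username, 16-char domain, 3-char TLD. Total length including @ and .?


An email address has format: username@domain.tld
Username length: 2
'@' character: 1
Domain length: 16
'.' character: 1
TLD length: 3
Total = 2 + 1 + 16 + 1 + 3 = 23

23


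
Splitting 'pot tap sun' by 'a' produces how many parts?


Splitting by 'a' breaks the string at each occurrence of the separator.
Text: 'pot tap sun'
Parts after split:
  Part 1: 'pot t'
  Part 2: 'p sun'
Total parts: 2

2


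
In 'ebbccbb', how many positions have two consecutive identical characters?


Looking for consecutive identical characters in 'ebbccbb':
  pos 0-1: 'e' vs 'b' -> different
  pos 1-2: 'b' vs 'b' -> MATCH ('bb')
  pos 2-3: 'b' vs 'c' -> different
  pos 3-4: 'c' vs 'c' -> MATCH ('cc')
  pos 4-5: 'c' vs 'b' -> different
  pos 5-6: 'b' vs 'b' -> MATCH ('bb')
Consecutive identical pairs: ['bb', 'cc', 'bb']
Count: 3

3


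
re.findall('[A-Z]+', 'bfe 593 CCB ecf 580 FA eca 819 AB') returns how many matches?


Pattern '[A-Z]+' finds one or more uppercase letters.
Text: 'bfe 593 CCB ecf 580 FA eca 819 AB'
Scanning for matches:
  Match 1: 'CCB'
  Match 2: 'FA'
  Match 3: 'AB'
Total matches: 3

3


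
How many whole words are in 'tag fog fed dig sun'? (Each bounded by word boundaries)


Word boundaries (\b) mark the start/end of each word.
Text: 'tag fog fed dig sun'
Splitting by whitespace:
  Word 1: 'tag'
  Word 2: 'fog'
  Word 3: 'fed'
  Word 4: 'dig'
  Word 5: 'sun'
Total whole words: 5

5


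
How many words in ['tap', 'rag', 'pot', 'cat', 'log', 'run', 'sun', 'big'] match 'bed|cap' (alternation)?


Alternation 'bed|cap' matches either 'bed' or 'cap'.
Checking each word:
  'tap' -> no
  'rag' -> no
  'pot' -> no
  'cat' -> no
  'log' -> no
  'run' -> no
  'sun' -> no
  'big' -> no
Matches: []
Count: 0

0


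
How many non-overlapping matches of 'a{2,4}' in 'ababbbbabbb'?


Pattern 'a{2,4}' matches between 2 and 4 consecutive a's (greedy).
String: 'ababbbbabbb'
Finding runs of a's and applying greedy matching:
  Run at pos 0: 'a' (length 1)
  Run at pos 2: 'a' (length 1)
  Run at pos 7: 'a' (length 1)
Matches: []
Count: 0

0


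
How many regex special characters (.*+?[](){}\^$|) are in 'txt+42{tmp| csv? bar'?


Regex special characters are: . * + ? [ ] ( ) { } \ ^ $ |
Scanning 'txt+42{tmp| csv? bar':
  pos 3: '+' -> SPECIAL
  pos 6: '{' -> SPECIAL
  pos 10: '|' -> SPECIAL
  pos 15: '?' -> SPECIAL
Special chars found: ['+', '{', '|', '?']
Total: 4

4


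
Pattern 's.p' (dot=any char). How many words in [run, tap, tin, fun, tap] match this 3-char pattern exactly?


Pattern 's.p' means: starts with 's', any single char, ends with 'p'.
Checking each word (must be exactly 3 chars):
  'run' (len=3): no
  'tap' (len=3): no
  'tin' (len=3): no
  'fun' (len=3): no
  'tap' (len=3): no
Matching words: []
Total: 0

0
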